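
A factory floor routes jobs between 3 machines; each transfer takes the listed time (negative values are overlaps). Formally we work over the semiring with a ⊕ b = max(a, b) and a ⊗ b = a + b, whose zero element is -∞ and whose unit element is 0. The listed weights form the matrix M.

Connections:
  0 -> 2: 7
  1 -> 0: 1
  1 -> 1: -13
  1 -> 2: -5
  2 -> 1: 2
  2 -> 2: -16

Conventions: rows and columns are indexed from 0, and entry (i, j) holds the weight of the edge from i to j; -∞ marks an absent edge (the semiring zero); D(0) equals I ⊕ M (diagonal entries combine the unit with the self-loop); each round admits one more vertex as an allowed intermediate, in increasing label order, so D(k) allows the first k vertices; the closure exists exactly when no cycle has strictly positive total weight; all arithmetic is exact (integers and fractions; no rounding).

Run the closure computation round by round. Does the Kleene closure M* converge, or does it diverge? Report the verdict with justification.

D(0):
  [0, -∞, 7]
  [1, 0, -5]
  [-∞, 2, 0]
D(1):
  [0, -∞, 7]
  [1, 0, 8]
  [-∞, 2, 0]
Detection: at round 2, diagonal entry (2, 2) turns strictly positive.
Key observation: the cycle 2->1->0->2 has total weight 2 + 1 + 7, which is strictly positive.
Answer: DIVERGES — positive cycle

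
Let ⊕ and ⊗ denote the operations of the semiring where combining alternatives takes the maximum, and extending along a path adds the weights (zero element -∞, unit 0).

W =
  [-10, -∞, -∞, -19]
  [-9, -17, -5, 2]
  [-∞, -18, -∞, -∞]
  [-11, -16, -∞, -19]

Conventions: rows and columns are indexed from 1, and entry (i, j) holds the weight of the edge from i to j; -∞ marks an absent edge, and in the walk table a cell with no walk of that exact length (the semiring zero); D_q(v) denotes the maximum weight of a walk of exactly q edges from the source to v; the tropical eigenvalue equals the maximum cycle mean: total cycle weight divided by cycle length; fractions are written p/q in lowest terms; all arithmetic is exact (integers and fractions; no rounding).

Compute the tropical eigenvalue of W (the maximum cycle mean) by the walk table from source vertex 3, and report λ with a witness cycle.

q=0: [-∞, -∞, 0, -∞]
q=1: [-∞, -18, -∞, -∞]
q=2: [-27, -35, -23, -16]
q=3: [-27, -32, -40, -33]
q=4: [-37, -49, -37, -30]
Optimal cycle mean attained by: cycle 2->4->2, total 2 + (-16), length 2.
Answer: λ = -7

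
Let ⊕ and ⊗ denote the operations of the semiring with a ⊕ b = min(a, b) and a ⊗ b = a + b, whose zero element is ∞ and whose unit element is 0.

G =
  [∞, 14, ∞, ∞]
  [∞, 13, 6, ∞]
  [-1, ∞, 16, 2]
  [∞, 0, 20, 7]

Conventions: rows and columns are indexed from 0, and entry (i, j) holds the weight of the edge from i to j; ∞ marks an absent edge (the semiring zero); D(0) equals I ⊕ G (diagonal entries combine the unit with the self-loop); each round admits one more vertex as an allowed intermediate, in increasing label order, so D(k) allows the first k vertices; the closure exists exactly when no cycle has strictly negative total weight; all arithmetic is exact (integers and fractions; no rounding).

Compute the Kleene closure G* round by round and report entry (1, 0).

D(0):
  [0, 14, ∞, ∞]
  [∞, 0, 6, ∞]
  [-1, ∞, 0, 2]
  [∞, 0, 20, 0]
D(1):
  [0, 14, ∞, ∞]
  [∞, 0, 6, ∞]
  [-1, 13, 0, 2]
  [∞, 0, 20, 0]
D(2):
  [0, 14, 20, ∞]
  [∞, 0, 6, ∞]
  [-1, 13, 0, 2]
  [∞, 0, 6, 0]
D(3):
  [0, 14, 20, 22]
  [5, 0, 6, 8]
  [-1, 13, 0, 2]
  [5, 0, 6, 0]
D(4):
  [0, 14, 20, 22]
  [5, 0, 6, 8]
  [-1, 2, 0, 2]
  [5, 0, 6, 0]
Answer: G*[1][0] = 5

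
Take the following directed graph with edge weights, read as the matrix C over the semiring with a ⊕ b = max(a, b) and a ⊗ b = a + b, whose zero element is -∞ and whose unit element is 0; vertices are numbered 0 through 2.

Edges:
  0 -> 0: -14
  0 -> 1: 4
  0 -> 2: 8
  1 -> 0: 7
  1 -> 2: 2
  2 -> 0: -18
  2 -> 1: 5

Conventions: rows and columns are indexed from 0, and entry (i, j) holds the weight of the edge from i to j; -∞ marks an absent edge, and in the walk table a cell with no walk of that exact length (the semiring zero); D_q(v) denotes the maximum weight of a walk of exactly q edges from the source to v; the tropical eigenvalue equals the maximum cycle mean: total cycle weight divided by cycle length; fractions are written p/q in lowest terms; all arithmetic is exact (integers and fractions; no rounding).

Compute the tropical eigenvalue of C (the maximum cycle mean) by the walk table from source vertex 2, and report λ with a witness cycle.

q=0: [-∞, -∞, 0]
q=1: [-18, 5, -∞]
q=2: [12, -14, 7]
q=3: [-2, 16, 20]
Optimal cycle mean attained by: cycle 0->2->1->0, total 8 + 5 + 7, length 3.
Answer: λ = 20/3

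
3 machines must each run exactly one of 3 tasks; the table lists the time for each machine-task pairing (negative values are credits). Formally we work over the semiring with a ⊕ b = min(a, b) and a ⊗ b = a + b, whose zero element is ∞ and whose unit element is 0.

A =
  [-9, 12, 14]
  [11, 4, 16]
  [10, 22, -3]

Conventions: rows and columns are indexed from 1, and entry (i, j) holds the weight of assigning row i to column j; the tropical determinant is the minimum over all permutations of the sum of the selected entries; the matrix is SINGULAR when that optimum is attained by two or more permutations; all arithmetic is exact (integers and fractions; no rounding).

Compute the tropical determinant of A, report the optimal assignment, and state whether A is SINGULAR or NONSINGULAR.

σ = (1, 2, 3): (-9) + 4 + (-3) = -8
σ = (1, 3, 2): (-9) + 16 + 22 = 29
σ = (2, 1, 3): 12 + 11 + (-3) = 20
σ = (2, 3, 1): 12 + 16 + 10 = 38
σ = (3, 1, 2): 14 + 11 + 22 = 47
σ = (3, 2, 1): 14 + 4 + 10 = 28
Optimal value attained by: σ = (1, 2, 3).
Answer: det⊕(A) = -8; verdict: NONSINGULAR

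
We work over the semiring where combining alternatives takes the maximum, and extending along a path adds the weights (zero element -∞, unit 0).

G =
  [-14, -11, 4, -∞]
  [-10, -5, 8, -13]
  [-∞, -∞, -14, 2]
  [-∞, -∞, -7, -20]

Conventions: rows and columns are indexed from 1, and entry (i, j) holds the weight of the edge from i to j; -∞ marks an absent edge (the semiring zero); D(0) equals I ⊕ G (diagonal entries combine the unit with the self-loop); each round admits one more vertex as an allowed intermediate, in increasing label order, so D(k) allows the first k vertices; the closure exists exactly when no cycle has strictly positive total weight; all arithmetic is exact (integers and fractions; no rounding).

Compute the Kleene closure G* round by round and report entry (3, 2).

D(0):
  [0, -11, 4, -∞]
  [-10, 0, 8, -13]
  [-∞, -∞, 0, 2]
  [-∞, -∞, -7, 0]
D(1):
  [0, -11, 4, -∞]
  [-10, 0, 8, -13]
  [-∞, -∞, 0, 2]
  [-∞, -∞, -7, 0]
D(2):
  [0, -11, 4, -24]
  [-10, 0, 8, -13]
  [-∞, -∞, 0, 2]
  [-∞, -∞, -7, 0]
D(3):
  [0, -11, 4, 6]
  [-10, 0, 8, 10]
  [-∞, -∞, 0, 2]
  [-∞, -∞, -7, 0]
D(4):
  [0, -11, 4, 6]
  [-10, 0, 8, 10]
  [-∞, -∞, 0, 2]
  [-∞, -∞, -7, 0]
Answer: G*[3][2] = -∞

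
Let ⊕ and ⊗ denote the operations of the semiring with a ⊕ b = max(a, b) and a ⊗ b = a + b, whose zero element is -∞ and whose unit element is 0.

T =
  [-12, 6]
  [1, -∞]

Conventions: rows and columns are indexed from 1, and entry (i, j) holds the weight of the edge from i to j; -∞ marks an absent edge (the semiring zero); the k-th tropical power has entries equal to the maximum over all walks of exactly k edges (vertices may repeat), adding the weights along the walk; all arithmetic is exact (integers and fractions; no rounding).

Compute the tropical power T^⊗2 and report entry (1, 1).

T^⊗2:
  [7, -6]
  [-11, 7]
Key observation: the optimum is the walk 1->2->1, with weight 6 + 1 = 7.
Optimal value attained by: walk 1->2->1.
Answer: (T^⊗2)[1][1] = 7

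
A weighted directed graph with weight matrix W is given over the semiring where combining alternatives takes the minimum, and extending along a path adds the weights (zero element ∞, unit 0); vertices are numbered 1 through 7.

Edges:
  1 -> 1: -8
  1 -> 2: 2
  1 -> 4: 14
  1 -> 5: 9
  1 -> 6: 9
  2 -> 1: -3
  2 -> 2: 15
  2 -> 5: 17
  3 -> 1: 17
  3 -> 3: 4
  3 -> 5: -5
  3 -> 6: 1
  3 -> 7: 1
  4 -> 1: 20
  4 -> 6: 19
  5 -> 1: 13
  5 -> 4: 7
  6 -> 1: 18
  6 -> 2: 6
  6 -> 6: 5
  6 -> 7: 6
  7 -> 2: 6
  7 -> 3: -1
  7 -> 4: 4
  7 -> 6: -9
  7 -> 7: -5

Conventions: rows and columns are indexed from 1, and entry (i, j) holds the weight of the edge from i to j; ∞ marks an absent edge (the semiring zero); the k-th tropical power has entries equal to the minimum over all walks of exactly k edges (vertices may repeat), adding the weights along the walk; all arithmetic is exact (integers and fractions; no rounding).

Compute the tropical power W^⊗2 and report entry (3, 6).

W^⊗2:
  [-16, -6, ∞, 6, 1, 1, 15]
  [-11, -1, ∞, 11, 6, 6, ∞]
  [8, 7, 0, 2, -1, -8, -4]
  [12, 22, ∞, 34, 29, 24, 25]
  [5, 15, ∞, 27, 22, 22, ∞]
  [3, 11, 5, 10, 23, -3, 1]
  [3, -3, -6, -1, -6, -14, -10]
Key observation: the optimum is the walk 3->7->6, with weight 1 + (-9) = -8.
Optimal value attained by: walk 3->7->6.
Answer: (W^⊗2)[3][6] = -8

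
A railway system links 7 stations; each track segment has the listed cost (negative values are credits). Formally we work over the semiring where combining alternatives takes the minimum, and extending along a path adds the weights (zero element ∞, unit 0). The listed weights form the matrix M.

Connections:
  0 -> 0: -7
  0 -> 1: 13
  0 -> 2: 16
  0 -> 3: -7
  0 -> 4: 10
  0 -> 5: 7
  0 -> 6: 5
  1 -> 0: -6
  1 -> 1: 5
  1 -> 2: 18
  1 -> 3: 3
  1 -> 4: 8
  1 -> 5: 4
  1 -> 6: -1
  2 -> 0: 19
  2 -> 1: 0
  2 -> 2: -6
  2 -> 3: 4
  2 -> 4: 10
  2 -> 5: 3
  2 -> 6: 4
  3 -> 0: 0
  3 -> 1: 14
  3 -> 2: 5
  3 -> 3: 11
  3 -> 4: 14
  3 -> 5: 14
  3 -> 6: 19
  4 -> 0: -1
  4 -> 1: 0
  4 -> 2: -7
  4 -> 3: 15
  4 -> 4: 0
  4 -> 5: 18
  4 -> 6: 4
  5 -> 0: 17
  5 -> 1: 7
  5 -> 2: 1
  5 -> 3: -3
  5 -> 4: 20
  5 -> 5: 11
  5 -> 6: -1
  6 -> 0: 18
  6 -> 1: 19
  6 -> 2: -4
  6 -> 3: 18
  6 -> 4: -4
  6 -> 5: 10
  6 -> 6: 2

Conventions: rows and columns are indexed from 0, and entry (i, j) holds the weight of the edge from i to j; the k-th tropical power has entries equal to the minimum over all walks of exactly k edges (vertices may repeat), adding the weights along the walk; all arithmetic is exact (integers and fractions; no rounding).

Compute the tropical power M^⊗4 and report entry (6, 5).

M^⊗2:
  [-14, 6, -2, -14, 1, 0, -2]
  [-13, 7, -5, -13, -5, 1, -1]
  [-6, -6, -12, -2, 0, -3, -2]
  [-7, 5, -1, -7, 10, 7, 5]
  [-8, -7, -13, -8, 0, -4, -3]
  [-3, 1, -5, 5, -5, 4, 1]
  [-5, -4, -11, 0, -4, -1, 0]
M^⊗3:
  [-21, -2, -9, -21, -6, -7, -9]
  [-20, -5, -12, -20, -5, -6, -8]
  [-13, -12, -18, -13, -6, -9, -8]
  [-14, -1, -7, -14, 1, 0, -2]
  [-15, -13, -19, -15, -7, -10, -9]
  [-10, -5, -12, -10, -5, -2, -1]
  [-12, -11, -17, -12, -4, -8, -7]
M^⊗4:
  [-28, -9, -16, -28, -13, -14, -16]
  [-27, -12, -18, -27, -12, -13, -15]
  [-20, -18, -24, -20, -12, -15, -14]
  [-21, -7, -13, -21, -6, -7, -9]
  [-22, -19, -25, -22, -13, -16, -15]
  [-17, -12, -18, -17, -5, -9, -8]
  [-19, -17, -23, -19, -11, -14, -13]
Key observation: the optimum is the walk 6->4->2->2->5, with weight (-4) + (-7) + (-6) + 3 = -14.
Optimal value attained by: walk 6->4->2->2->5.
Answer: (M^⊗4)[6][5] = -14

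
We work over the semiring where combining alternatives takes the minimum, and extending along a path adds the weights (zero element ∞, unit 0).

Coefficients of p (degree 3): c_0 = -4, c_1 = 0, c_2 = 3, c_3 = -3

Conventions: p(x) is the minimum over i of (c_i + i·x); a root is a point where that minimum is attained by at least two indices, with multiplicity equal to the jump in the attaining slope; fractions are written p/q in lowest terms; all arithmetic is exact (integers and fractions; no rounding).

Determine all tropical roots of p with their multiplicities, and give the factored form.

hull edge (i=0, c=-4) to (i=3, c=-3): slope 1/3, span 3
Factored form: p(x) = -3 ⊗ (x ⊕ (-1/3)) ⊗ (x ⊕ (-1/3)) ⊗ (x ⊕ (-1/3))
Answer: roots = -1/3 (mult 3)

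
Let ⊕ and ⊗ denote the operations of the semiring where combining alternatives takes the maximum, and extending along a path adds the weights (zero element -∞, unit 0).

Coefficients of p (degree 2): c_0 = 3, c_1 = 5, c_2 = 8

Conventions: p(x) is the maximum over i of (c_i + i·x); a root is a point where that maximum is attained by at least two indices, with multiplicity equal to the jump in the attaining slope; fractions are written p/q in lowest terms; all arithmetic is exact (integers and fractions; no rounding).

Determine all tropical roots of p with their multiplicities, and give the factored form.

hull edge (i=0, c=3) to (i=2, c=8): slope 5/2, span 2
Factored form: p(x) = 8 ⊗ (x ⊕ (-5/2)) ⊗ (x ⊕ (-5/2))
Answer: roots = -5/2 (mult 2)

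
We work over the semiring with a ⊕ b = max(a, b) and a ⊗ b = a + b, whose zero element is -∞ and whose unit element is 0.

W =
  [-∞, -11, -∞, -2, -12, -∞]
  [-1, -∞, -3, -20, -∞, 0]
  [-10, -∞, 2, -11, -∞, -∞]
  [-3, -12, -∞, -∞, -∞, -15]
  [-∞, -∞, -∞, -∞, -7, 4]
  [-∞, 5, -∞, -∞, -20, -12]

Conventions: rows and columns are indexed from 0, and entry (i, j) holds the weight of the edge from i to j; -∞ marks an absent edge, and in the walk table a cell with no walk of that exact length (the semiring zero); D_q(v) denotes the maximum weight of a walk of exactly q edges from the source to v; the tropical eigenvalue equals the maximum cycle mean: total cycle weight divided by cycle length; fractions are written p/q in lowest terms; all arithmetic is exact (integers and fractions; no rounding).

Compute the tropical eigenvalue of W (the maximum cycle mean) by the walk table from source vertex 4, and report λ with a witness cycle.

q=0: [-∞, -∞, -∞, -∞, 0, -∞]
q=1: [-∞, -∞, -∞, -∞, -7, 4]
q=2: [-∞, 9, -∞, -∞, -14, -3]
q=3: [8, 2, 6, -11, -21, 9]
q=4: [1, 14, 8, 6, -4, 2]
q=5: [13, 7, 11, -1, -11, 14]
q=6: [6, 19, 13, 11, 1, 7]
Optimal cycle mean attained by: cycle 1->5->1, total 0 + 5, length 2.
Answer: λ = 5/2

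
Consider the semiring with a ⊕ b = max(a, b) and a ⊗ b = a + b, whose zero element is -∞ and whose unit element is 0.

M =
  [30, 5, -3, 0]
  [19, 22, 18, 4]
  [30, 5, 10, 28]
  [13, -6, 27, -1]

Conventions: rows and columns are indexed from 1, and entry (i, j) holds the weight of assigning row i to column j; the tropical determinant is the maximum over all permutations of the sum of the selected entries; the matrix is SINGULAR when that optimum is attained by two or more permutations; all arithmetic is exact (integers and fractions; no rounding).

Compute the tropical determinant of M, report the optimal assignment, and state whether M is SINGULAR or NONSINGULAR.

σ = (1, 2, 3, 4): 30 + 22 + 10 + (-1) = 61
σ = (1, 2, 4, 3): 30 + 22 + 28 + 27 = 107
σ = (1, 3, 2, 4): 30 + 18 + 5 + (-1) = 52
σ = (1, 3, 4, 2): 30 + 18 + 28 + (-6) = 70
σ = (1, 4, 2, 3): 30 + 4 + 5 + 27 = 66
σ = (1, 4, 3, 2): 30 + 4 + 10 + (-6) = 38
σ = (2, 1, 3, 4): 5 + 19 + 10 + (-1) = 33
σ = (2, 1, 4, 3): 5 + 19 + 28 + 27 = 79
σ = (2, 3, 1, 4): 5 + 18 + 30 + (-1) = 52
σ = (2, 3, 4, 1): 5 + 18 + 28 + 13 = 64
σ = (2, 4, 1, 3): 5 + 4 + 30 + 27 = 66
σ = (2, 4, 3, 1): 5 + 4 + 10 + 13 = 32
σ = (3, 1, 2, 4): (-3) + 19 + 5 + (-1) = 20
σ = (3, 1, 4, 2): (-3) + 19 + 28 + (-6) = 38
σ = (3, 2, 1, 4): (-3) + 22 + 30 + (-1) = 48
σ = (3, 2, 4, 1): (-3) + 22 + 28 + 13 = 60
σ = (3, 4, 1, 2): (-3) + 4 + 30 + (-6) = 25
σ = (3, 4, 2, 1): (-3) + 4 + 5 + 13 = 19
σ = (4, 1, 2, 3): 0 + 19 + 5 + 27 = 51
σ = (4, 1, 3, 2): 0 + 19 + 10 + (-6) = 23
σ = (4, 2, 1, 3): 0 + 22 + 30 + 27 = 79
σ = (4, 2, 3, 1): 0 + 22 + 10 + 13 = 45
σ = (4, 3, 1, 2): 0 + 18 + 30 + (-6) = 42
σ = (4, 3, 2, 1): 0 + 18 + 5 + 13 = 36
Optimal value attained by: σ = (1, 2, 4, 3).
Answer: det⊕(M) = 107; verdict: NONSINGULAR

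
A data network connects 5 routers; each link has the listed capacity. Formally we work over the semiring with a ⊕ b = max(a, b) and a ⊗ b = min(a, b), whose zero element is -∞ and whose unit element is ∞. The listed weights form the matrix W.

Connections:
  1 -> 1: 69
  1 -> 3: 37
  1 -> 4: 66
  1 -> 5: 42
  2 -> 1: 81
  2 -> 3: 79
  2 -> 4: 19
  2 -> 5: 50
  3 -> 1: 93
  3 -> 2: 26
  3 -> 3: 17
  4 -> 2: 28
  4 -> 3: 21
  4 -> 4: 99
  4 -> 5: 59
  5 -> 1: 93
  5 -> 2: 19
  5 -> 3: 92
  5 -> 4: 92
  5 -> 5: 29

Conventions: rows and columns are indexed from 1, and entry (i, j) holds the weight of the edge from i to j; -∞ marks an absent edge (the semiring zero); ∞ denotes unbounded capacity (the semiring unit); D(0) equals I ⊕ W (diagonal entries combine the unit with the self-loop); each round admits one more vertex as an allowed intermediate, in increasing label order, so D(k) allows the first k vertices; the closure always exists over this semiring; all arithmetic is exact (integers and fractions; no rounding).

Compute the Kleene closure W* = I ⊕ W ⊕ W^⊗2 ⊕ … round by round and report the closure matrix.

D(0):
  [∞, -∞, 37, 66, 42]
  [81, ∞, 79, 19, 50]
  [93, 26, ∞, -∞, -∞]
  [-∞, 28, 21, ∞, 59]
  [93, 19, 92, 92, ∞]
D(1):
  [∞, -∞, 37, 66, 42]
  [81, ∞, 79, 66, 50]
  [93, 26, ∞, 66, 42]
  [-∞, 28, 21, ∞, 59]
  [93, 19, 92, 92, ∞]
D(2):
  [∞, -∞, 37, 66, 42]
  [81, ∞, 79, 66, 50]
  [93, 26, ∞, 66, 42]
  [28, 28, 28, ∞, 59]
  [93, 19, 92, 92, ∞]
D(3):
  [∞, 26, 37, 66, 42]
  [81, ∞, 79, 66, 50]
  [93, 26, ∞, 66, 42]
  [28, 28, 28, ∞, 59]
  [93, 26, 92, 92, ∞]
D(4):
  [∞, 28, 37, 66, 59]
  [81, ∞, 79, 66, 59]
  [93, 28, ∞, 66, 59]
  [28, 28, 28, ∞, 59]
  [93, 28, 92, 92, ∞]
D(5):
  [∞, 28, 59, 66, 59]
  [81, ∞, 79, 66, 59]
  [93, 28, ∞, 66, 59]
  [59, 28, 59, ∞, 59]
  [93, 28, 92, 92, ∞]
Answer: W* = [[∞, 28, 59, 66, 59], [81, ∞, 79, 66, 59], [93, 28, ∞, 66, 59], [59, 28, 59, ∞, 59], [93, 28, 92, 92, ∞]]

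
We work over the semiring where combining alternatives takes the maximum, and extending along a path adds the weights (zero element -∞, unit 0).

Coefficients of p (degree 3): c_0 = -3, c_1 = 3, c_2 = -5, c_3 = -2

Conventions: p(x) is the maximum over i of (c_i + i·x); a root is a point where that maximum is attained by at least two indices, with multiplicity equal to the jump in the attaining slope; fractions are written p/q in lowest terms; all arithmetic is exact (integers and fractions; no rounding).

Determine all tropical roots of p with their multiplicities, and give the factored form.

hull edge (i=0, c=-3) to (i=1, c=3): slope 6, span 1
hull edge (i=1, c=3) to (i=3, c=-2): slope -5/2, span 2
Factored form: p(x) = -2 ⊗ (x ⊕ (-6)) ⊗ (x ⊕ 5/2) ⊗ (x ⊕ 5/2)
Answer: roots = -6 (mult 1), 5/2 (mult 2)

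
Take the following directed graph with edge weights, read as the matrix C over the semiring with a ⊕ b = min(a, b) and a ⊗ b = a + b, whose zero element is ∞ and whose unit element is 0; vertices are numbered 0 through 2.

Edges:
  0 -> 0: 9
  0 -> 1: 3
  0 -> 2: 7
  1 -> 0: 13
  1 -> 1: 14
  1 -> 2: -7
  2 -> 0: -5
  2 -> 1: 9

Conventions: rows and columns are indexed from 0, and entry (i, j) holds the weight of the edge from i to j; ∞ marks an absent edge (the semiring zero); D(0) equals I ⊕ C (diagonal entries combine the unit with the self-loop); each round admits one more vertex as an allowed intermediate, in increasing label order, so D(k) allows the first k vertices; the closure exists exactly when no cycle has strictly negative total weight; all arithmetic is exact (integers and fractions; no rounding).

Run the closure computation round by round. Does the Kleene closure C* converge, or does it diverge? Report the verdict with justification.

D(0):
  [0, 3, 7]
  [13, 0, -7]
  [-5, 9, 0]
D(1):
  [0, 3, 7]
  [13, 0, -7]
  [-5, -2, 0]
Detection: at round 2, diagonal entry (2, 2) turns strictly negative.
Key observation: the cycle 2->0->1->2 has total weight (-5) + 3 + (-7), which is strictly negative.
Answer: DIVERGES — negative cycle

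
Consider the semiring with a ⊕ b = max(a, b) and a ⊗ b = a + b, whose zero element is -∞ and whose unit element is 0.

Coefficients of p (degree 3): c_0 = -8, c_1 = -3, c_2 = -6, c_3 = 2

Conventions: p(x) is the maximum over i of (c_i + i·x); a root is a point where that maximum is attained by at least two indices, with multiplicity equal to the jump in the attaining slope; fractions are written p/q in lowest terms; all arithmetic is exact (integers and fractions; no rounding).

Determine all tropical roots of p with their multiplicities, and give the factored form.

hull edge (i=0, c=-8) to (i=1, c=-3): slope 5, span 1
hull edge (i=1, c=-3) to (i=3, c=2): slope 5/2, span 2
Factored form: p(x) = 2 ⊗ (x ⊕ (-5)) ⊗ (x ⊕ (-5/2)) ⊗ (x ⊕ (-5/2))
Answer: roots = -5 (mult 1), -5/2 (mult 2)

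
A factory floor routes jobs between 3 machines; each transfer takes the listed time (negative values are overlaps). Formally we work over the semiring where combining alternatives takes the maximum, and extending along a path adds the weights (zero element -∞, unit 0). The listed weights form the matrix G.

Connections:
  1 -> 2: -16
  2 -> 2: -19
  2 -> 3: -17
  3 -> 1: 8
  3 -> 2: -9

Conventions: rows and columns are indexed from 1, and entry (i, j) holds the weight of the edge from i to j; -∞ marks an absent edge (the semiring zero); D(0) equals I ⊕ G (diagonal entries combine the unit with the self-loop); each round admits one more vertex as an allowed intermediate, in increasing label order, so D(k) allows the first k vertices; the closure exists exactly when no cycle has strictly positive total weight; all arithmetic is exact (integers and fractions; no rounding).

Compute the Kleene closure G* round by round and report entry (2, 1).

D(0):
  [0, -16, -∞]
  [-∞, 0, -17]
  [8, -9, 0]
D(1):
  [0, -16, -∞]
  [-∞, 0, -17]
  [8, -8, 0]
D(2):
  [0, -16, -33]
  [-∞, 0, -17]
  [8, -8, 0]
D(3):
  [0, -16, -33]
  [-9, 0, -17]
  [8, -8, 0]
Answer: G*[2][1] = -9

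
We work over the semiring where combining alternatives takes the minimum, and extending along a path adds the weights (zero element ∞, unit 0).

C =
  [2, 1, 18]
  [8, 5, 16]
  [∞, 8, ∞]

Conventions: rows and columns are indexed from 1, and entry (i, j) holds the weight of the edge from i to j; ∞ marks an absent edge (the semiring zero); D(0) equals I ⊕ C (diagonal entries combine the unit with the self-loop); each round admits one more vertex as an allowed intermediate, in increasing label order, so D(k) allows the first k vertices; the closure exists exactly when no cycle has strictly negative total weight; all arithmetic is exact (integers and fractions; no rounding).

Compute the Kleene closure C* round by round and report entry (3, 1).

D(0):
  [0, 1, 18]
  [8, 0, 16]
  [∞, 8, 0]
D(1):
  [0, 1, 18]
  [8, 0, 16]
  [∞, 8, 0]
D(2):
  [0, 1, 17]
  [8, 0, 16]
  [16, 8, 0]
D(3):
  [0, 1, 17]
  [8, 0, 16]
  [16, 8, 0]
Answer: C*[3][1] = 16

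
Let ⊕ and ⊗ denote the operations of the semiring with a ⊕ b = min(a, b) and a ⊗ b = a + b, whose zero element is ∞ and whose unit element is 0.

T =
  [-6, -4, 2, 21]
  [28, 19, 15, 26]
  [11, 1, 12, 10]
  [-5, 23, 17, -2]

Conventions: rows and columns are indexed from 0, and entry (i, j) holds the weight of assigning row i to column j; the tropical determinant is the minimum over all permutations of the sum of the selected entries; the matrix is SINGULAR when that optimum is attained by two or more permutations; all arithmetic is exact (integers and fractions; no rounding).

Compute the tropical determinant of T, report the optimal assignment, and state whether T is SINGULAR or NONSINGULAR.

σ = (0, 1, 2, 3): (-6) + 19 + 12 + (-2) = 23
σ = (0, 1, 3, 2): (-6) + 19 + 10 + 17 = 40
σ = (0, 2, 1, 3): (-6) + 15 + 1 + (-2) = 8
σ = (0, 2, 3, 1): (-6) + 15 + 10 + 23 = 42
σ = (0, 3, 1, 2): (-6) + 26 + 1 + 17 = 38
σ = (0, 3, 2, 1): (-6) + 26 + 12 + 23 = 55
σ = (1, 0, 2, 3): (-4) + 28 + 12 + (-2) = 34
σ = (1, 0, 3, 2): (-4) + 28 + 10 + 17 = 51
σ = (1, 2, 0, 3): (-4) + 15 + 11 + (-2) = 20
σ = (1, 2, 3, 0): (-4) + 15 + 10 + (-5) = 16
σ = (1, 3, 0, 2): (-4) + 26 + 11 + 17 = 50
σ = (1, 3, 2, 0): (-4) + 26 + 12 + (-5) = 29
σ = (2, 0, 1, 3): 2 + 28 + 1 + (-2) = 29
σ = (2, 0, 3, 1): 2 + 28 + 10 + 23 = 63
σ = (2, 1, 0, 3): 2 + 19 + 11 + (-2) = 30
σ = (2, 1, 3, 0): 2 + 19 + 10 + (-5) = 26
σ = (2, 3, 0, 1): 2 + 26 + 11 + 23 = 62
σ = (2, 3, 1, 0): 2 + 26 + 1 + (-5) = 24
σ = (3, 0, 1, 2): 21 + 28 + 1 + 17 = 67
σ = (3, 0, 2, 1): 21 + 28 + 12 + 23 = 84
σ = (3, 1, 0, 2): 21 + 19 + 11 + 17 = 68
σ = (3, 1, 2, 0): 21 + 19 + 12 + (-5) = 47
σ = (3, 2, 0, 1): 21 + 15 + 11 + 23 = 70
σ = (3, 2, 1, 0): 21 + 15 + 1 + (-5) = 32
Optimal value attained by: σ = (0, 2, 1, 3).
Answer: det⊕(T) = 8; verdict: NONSINGULAR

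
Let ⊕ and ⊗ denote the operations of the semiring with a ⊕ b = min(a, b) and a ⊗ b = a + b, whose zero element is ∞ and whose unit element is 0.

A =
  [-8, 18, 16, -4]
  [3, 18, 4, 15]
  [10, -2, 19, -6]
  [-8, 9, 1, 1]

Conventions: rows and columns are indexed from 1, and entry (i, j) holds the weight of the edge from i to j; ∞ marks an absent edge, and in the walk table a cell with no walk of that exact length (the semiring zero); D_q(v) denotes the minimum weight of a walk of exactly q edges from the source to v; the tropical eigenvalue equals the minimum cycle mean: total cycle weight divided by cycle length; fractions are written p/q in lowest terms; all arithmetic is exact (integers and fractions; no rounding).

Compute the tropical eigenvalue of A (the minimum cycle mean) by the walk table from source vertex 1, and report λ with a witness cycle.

q=0: [0, ∞, ∞, ∞]
q=1: [-8, 18, 16, -4]
q=2: [-16, 5, -3, -12]
q=3: [-24, -5, -11, -20]
q=4: [-32, -13, -19, -28]
Optimal cycle mean attained by: cycle 1->1, total (-8), length 1.
Answer: λ = -8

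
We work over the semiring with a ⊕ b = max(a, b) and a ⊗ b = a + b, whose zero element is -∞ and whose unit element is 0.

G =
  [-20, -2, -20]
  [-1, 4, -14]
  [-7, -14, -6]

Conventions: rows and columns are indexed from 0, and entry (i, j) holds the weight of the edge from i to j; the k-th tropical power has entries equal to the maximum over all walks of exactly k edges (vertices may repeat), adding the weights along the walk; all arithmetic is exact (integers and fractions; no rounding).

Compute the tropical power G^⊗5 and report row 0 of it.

G^⊗2:
  [-3, 2, -16]
  [3, 8, -10]
  [-13, -9, -12]
G^⊗3:
  [1, 6, -12]
  [7, 12, -6]
  [-10, -5, -18]
G^⊗4:
  [5, 10, -8]
  [11, 16, -2]
  [-6, -1, -19]
G^⊗5:
  [9, 14, -4]
  [15, 20, 2]
  [-2, 3, -15]
Answer: row 0 of G^⊗5 = [9, 14, -4]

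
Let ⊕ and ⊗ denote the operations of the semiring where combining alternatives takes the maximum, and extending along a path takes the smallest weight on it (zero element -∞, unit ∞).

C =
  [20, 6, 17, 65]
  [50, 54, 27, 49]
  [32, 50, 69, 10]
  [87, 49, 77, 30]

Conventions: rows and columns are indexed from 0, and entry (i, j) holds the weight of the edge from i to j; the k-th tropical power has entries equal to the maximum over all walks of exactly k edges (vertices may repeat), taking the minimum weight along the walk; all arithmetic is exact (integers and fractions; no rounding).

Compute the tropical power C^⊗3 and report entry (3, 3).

C^⊗2:
  [65, 49, 65, 30]
  [50, 54, 49, 50]
  [50, 50, 69, 49]
  [49, 50, 69, 65]
C^⊗3:
  [49, 50, 65, 65]
  [50, 54, 50, 50]
  [50, 50, 69, 50]
  [65, 50, 69, 49]
Key observation: the optimum is the walk 3->1->0->3, with weight 49 min 50 min 65 = 49.
Optimal value attained by: walk 3->1->0->3.
Answer: (C^⊗3)[3][3] = 49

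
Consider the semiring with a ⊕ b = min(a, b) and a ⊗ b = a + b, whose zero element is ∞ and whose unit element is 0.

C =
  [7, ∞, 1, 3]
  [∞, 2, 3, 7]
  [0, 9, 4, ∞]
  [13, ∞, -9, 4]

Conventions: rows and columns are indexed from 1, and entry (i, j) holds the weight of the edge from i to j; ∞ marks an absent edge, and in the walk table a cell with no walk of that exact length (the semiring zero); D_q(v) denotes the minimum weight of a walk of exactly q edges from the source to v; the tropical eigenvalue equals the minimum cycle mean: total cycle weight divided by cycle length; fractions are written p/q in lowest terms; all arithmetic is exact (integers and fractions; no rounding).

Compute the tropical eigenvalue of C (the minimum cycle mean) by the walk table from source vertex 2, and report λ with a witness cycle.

q=0: [∞, 0, ∞, ∞]
q=1: [∞, 2, 3, 7]
q=2: [3, 4, -2, 9]
q=3: [-2, 6, 0, 6]
q=4: [0, 8, -3, 1]
Optimal cycle mean attained by: cycle 1->4->3->1, total 3 + (-9) + 0, length 3.
Answer: λ = -2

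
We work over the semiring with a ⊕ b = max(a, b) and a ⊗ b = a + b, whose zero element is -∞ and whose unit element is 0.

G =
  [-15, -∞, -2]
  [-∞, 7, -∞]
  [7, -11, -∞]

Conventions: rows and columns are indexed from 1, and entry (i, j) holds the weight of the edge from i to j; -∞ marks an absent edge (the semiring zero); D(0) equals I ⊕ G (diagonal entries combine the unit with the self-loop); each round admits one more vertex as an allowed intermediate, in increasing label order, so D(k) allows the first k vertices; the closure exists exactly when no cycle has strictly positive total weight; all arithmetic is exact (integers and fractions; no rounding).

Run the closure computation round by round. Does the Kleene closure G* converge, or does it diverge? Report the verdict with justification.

Detection: at round 0, diagonal entry (2, 2) turns strictly positive.
Key observation: the cycle 2->2 has total weight 7, which is strictly positive.
Answer: DIVERGES — positive cycle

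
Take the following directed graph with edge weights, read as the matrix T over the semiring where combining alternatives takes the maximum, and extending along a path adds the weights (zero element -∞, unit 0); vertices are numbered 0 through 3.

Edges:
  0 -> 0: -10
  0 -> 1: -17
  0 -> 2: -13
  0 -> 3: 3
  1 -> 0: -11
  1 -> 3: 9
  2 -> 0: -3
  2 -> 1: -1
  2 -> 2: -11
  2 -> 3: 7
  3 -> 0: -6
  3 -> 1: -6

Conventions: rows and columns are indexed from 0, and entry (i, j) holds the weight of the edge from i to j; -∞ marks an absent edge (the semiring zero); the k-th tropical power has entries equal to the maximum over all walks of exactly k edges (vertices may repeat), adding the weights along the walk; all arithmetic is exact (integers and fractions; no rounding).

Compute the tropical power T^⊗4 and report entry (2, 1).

T^⊗2:
  [-3, -3, -23, -6]
  [3, 3, -24, -8]
  [1, 1, -16, 8]
  [-16, -23, -19, 3]
T^⊗3:
  [-12, -12, -16, 6]
  [-7, -14, -10, 12]
  [2, 2, -12, 10]
  [-3, -3, -29, -12]
T^⊗4:
  [0, 0, -25, -3]
  [6, 6, -20, -3]
  [4, 4, -11, 11]
  [-13, -18, -16, 6]
Key observation: the optimum is the walk 2->3->1->3->1, with weight 7 + (-6) + 9 + (-6) = 4.
Optimal value attained by: walk 2->3->1->3->1.
Answer: (T^⊗4)[2][1] = 4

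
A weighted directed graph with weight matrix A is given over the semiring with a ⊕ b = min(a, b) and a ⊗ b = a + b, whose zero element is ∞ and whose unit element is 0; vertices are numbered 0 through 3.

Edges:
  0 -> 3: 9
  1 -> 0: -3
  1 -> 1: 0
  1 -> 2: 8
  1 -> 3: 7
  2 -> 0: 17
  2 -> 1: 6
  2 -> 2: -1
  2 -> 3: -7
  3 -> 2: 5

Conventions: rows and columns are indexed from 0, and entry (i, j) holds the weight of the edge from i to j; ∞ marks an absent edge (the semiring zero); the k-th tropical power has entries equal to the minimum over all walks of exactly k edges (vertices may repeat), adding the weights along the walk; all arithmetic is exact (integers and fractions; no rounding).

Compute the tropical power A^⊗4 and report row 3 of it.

A^⊗2:
  [∞, ∞, 14, ∞]
  [-3, 0, 7, 1]
  [3, 5, -2, -8]
  [22, 11, 4, -2]
A^⊗3:
  [31, 20, 13, 7]
  [-3, 0, 6, 0]
  [2, 4, -3, -9]
  [8, 10, 3, -3]
A^⊗4:
  [17, 19, 12, 6]
  [-3, 0, 5, -1]
  [1, 3, -4, -10]
  [7, 9, 2, -4]
Answer: row 3 of A^⊗4 = [7, 9, 2, -4]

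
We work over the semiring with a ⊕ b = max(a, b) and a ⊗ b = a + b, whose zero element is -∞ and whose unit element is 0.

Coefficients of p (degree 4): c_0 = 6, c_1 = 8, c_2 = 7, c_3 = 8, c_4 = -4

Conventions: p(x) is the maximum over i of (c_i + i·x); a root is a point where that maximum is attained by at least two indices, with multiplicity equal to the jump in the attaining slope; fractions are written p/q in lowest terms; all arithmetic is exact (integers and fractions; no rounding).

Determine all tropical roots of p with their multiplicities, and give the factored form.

hull edge (i=0, c=6) to (i=1, c=8): slope 2, span 1
hull edge (i=1, c=8) to (i=3, c=8): slope 0, span 2
hull edge (i=3, c=8) to (i=4, c=-4): slope -12, span 1
Factored form: p(x) = -4 ⊗ (x ⊕ (-2)) ⊗ (x ⊕ 0) ⊗ (x ⊕ 0) ⊗ (x ⊕ 12)
Answer: roots = -2 (mult 1), 0 (mult 2), 12 (mult 1)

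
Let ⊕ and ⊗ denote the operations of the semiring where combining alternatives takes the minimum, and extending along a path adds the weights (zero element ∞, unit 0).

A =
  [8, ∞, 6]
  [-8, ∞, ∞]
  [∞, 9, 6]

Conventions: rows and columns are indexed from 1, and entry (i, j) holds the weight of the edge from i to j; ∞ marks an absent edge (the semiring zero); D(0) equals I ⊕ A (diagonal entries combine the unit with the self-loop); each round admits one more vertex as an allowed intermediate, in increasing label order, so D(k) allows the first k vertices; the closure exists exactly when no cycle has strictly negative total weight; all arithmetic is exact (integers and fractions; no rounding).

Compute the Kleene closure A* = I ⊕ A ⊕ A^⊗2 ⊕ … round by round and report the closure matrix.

D(0):
  [0, ∞, 6]
  [-8, 0, ∞]
  [∞, 9, 0]
D(1):
  [0, ∞, 6]
  [-8, 0, -2]
  [∞, 9, 0]
D(2):
  [0, ∞, 6]
  [-8, 0, -2]
  [1, 9, 0]
D(3):
  [0, 15, 6]
  [-8, 0, -2]
  [1, 9, 0]
Answer: A* = [[0, 15, 6], [-8, 0, -2], [1, 9, 0]]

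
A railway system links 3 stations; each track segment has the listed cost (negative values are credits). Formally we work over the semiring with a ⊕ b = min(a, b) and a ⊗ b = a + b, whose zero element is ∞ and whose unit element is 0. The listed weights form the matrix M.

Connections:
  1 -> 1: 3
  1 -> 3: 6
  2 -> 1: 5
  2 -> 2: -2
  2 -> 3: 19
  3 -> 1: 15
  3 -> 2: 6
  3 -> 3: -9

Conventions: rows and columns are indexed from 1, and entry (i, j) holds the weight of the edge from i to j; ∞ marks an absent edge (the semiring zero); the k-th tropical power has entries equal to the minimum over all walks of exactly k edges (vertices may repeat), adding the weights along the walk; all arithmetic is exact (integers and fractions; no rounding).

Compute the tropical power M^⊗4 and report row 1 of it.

M^⊗2:
  [6, 12, -3]
  [3, -4, 10]
  [6, -3, -18]
M^⊗3:
  [9, 3, -12]
  [1, -6, 1]
  [-3, -12, -27]
M^⊗4:
  [3, -6, -21]
  [-1, -8, -8]
  [-12, -21, -36]
Answer: row 1 of M^⊗4 = [3, -6, -21]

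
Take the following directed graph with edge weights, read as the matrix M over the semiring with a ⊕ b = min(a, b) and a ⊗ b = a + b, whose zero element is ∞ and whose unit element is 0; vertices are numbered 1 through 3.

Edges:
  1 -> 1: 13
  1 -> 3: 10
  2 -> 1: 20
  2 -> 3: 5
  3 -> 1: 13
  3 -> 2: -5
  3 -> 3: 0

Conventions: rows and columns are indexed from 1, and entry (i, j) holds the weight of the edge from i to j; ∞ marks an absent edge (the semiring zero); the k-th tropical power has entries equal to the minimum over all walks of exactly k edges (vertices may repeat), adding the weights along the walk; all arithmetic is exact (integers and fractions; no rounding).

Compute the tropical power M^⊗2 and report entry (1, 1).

M^⊗2:
  [23, 5, 10]
  [18, 0, 5]
  [13, -5, 0]
Key observation: the optimum is the walk 1->3->1, with weight 10 + 13 = 23.
Optimal value attained by: walk 1->3->1.
Answer: (M^⊗2)[1][1] = 23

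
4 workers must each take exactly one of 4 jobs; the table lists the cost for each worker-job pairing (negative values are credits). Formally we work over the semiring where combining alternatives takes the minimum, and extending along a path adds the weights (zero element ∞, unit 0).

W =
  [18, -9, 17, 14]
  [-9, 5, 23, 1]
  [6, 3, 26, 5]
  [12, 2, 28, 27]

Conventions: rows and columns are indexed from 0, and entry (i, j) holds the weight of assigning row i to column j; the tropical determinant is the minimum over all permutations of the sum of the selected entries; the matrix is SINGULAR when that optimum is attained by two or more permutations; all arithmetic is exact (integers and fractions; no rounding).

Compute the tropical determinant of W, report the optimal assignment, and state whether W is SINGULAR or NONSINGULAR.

σ = (0, 1, 2, 3): 18 + 5 + 26 + 27 = 76
σ = (0, 1, 3, 2): 18 + 5 + 5 + 28 = 56
σ = (0, 2, 1, 3): 18 + 23 + 3 + 27 = 71
σ = (0, 2, 3, 1): 18 + 23 + 5 + 2 = 48
σ = (0, 3, 1, 2): 18 + 1 + 3 + 28 = 50
σ = (0, 3, 2, 1): 18 + 1 + 26 + 2 = 47
σ = (1, 0, 2, 3): (-9) + (-9) + 26 + 27 = 35
σ = (1, 0, 3, 2): (-9) + (-9) + 5 + 28 = 15
σ = (1, 2, 0, 3): (-9) + 23 + 6 + 27 = 47
σ = (1, 2, 3, 0): (-9) + 23 + 5 + 12 = 31
σ = (1, 3, 0, 2): (-9) + 1 + 6 + 28 = 26
σ = (1, 3, 2, 0): (-9) + 1 + 26 + 12 = 30
σ = (2, 0, 1, 3): 17 + (-9) + 3 + 27 = 38
σ = (2, 0, 3, 1): 17 + (-9) + 5 + 2 = 15
σ = (2, 1, 0, 3): 17 + 5 + 6 + 27 = 55
σ = (2, 1, 3, 0): 17 + 5 + 5 + 12 = 39
σ = (2, 3, 0, 1): 17 + 1 + 6 + 2 = 26
σ = (2, 3, 1, 0): 17 + 1 + 3 + 12 = 33
σ = (3, 0, 1, 2): 14 + (-9) + 3 + 28 = 36
σ = (3, 0, 2, 1): 14 + (-9) + 26 + 2 = 33
σ = (3, 1, 0, 2): 14 + 5 + 6 + 28 = 53
σ = (3, 1, 2, 0): 14 + 5 + 26 + 12 = 57
σ = (3, 2, 0, 1): 14 + 23 + 6 + 2 = 45
σ = (3, 2, 1, 0): 14 + 23 + 3 + 12 = 52
Optimal value attained by: σ = (1, 0, 3, 2).
Answer: det⊕(W) = 15; verdict: SINGULAR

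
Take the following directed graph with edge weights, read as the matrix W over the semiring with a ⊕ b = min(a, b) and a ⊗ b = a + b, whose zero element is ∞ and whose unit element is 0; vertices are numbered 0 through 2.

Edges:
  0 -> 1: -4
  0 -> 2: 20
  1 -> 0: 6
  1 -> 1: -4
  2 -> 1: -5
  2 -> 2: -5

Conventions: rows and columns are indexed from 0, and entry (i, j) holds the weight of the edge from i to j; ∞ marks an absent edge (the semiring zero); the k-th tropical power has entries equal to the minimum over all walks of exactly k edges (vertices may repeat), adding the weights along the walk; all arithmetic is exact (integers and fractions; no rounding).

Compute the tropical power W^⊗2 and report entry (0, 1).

W^⊗2:
  [2, -8, 15]
  [2, -8, 26]
  [1, -10, -10]
Key observation: the optimum is the walk 0->1->1, with weight (-4) + (-4) = -8.
Optimal value attained by: walk 0->1->1.
Answer: (W^⊗2)[0][1] = -8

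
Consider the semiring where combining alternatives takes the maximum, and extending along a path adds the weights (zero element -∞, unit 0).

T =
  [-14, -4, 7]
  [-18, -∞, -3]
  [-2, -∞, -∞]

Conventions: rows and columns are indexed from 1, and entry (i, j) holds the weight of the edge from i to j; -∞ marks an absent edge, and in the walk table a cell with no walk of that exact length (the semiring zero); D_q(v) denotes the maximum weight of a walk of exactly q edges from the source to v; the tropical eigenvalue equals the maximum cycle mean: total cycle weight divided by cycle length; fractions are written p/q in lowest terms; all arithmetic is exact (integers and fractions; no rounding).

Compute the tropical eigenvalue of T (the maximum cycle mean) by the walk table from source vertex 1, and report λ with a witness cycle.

q=0: [0, -∞, -∞]
q=1: [-14, -4, 7]
q=2: [5, -18, -7]
q=3: [-9, 1, 12]
Optimal cycle mean attained by: cycle 1->3->1, total 7 + (-2), length 2.
Answer: λ = 5/2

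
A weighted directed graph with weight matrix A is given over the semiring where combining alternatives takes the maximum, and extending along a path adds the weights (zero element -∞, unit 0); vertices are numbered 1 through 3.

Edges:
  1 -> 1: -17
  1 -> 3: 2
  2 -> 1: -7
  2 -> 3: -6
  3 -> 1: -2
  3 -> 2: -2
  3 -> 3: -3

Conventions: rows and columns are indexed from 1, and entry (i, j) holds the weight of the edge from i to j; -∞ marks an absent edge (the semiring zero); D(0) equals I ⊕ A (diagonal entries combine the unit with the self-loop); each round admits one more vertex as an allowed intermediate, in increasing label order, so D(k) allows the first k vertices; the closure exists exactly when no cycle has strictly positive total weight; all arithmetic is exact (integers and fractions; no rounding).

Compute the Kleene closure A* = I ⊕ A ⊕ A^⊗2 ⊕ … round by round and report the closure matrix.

D(0):
  [0, -∞, 2]
  [-7, 0, -6]
  [-2, -2, 0]
D(1):
  [0, -∞, 2]
  [-7, 0, -5]
  [-2, -2, 0]
D(2):
  [0, -∞, 2]
  [-7, 0, -5]
  [-2, -2, 0]
D(3):
  [0, 0, 2]
  [-7, 0, -5]
  [-2, -2, 0]
Answer: A* = [[0, 0, 2], [-7, 0, -5], [-2, -2, 0]]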